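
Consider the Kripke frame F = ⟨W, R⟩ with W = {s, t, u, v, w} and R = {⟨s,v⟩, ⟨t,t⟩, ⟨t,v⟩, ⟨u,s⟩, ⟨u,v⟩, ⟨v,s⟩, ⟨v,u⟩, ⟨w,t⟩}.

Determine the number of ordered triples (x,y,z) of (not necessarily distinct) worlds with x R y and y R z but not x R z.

Enumerating: (s,v,s), (s,v,u), (t,v,s), (t,v,u), (u,v,u), (v,s,v), (v,u,v), (w,t,v).

8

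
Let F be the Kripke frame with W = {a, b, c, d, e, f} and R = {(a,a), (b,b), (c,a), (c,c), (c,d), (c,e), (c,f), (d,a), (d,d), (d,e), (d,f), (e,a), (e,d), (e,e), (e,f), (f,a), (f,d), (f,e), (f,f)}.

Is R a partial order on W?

No

Reflexive: yes — every world is R-related to itself.
Transitive: yes — every two-step R-path is closed by a direct edge.
Antisymmetric: no — d R e and e R d with d ≠ e.
So R is not a partial order.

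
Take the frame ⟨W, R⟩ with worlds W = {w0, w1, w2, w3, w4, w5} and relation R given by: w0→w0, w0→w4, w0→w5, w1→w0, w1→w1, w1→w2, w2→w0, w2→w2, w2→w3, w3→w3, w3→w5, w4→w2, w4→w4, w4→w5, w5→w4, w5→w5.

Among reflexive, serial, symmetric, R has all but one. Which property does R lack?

Reflexive: yes — every world is R-related to itself.
Serial: yes — every world has a successor (e.g. w0 R w0).
Symmetric: no — w0 R w4 but not w4 R w0.
Only symmetric fails.

symmetric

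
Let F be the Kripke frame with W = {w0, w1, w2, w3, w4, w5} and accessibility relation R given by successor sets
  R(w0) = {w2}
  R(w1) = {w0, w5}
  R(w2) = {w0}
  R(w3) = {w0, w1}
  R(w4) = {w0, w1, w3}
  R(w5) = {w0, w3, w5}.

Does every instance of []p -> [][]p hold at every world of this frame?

Axiom 4 corresponds to the accessibility relation being transitive.
Transitive: no — w1 R w0 and w0 R w2, but not w1 R w2.

No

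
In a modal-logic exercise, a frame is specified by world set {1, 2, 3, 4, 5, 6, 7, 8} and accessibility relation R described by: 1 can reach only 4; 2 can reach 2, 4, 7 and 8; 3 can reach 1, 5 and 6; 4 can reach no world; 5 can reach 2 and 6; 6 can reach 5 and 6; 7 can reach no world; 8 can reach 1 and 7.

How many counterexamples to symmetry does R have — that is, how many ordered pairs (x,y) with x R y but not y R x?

10

Enumerating: (1,4), (2,4), (2,7), (2,8), (3,1), (3,5), (3,6), (5,2), (8,1), (8,7).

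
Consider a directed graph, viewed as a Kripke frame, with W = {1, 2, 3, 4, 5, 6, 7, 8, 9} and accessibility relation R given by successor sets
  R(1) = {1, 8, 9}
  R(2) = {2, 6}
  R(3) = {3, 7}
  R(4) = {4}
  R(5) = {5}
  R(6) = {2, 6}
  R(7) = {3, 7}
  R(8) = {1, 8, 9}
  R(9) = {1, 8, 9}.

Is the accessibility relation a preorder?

Yes

Reflexive: yes — every world is R-related to itself.
Transitive: yes — every two-step R-path is closed by a direct edge.
So R is a preorder.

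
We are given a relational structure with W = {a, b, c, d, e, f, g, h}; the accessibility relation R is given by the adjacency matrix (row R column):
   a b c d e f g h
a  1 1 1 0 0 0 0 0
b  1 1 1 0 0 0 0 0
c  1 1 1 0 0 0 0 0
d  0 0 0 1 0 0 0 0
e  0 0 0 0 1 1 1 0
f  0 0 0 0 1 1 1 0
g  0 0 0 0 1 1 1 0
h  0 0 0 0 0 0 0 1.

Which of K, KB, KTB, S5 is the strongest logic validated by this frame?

Symmetric (axiom B): yes — every pair in R has its reverse in R.
Reflexive (axiom T): yes — every world is R-related to itself.
Euclidean (axiom 5): yes — any two successors of a common world are R-related.
So F validates K, KB, KTB, S5. The strongest is S5.

S5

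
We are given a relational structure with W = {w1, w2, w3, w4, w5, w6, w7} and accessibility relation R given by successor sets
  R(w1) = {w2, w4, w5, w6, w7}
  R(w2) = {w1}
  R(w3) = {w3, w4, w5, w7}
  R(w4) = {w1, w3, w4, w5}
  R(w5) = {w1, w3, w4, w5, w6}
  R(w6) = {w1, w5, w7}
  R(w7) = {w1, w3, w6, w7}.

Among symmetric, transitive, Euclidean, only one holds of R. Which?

symmetric

Symmetric: yes — every pair in R has its reverse in R.
Transitive: no — w1 R w4 and w4 R w3, but not w1 R w3.
Euclidean: no — w1 R w2 and w1 R w4, but not w2 R w4.
Only symmetric holds.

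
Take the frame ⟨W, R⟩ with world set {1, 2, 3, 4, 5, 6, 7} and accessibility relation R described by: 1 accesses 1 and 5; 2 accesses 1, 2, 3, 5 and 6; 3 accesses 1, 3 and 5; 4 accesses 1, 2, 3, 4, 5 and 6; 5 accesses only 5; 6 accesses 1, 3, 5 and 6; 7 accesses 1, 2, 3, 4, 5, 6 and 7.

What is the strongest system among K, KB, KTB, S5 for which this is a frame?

K

Symmetric (axiom B): no — 1 R 5 but not 5 R 1.
Reflexive (axiom T): yes — every world is R-related to itself.
Euclidean (axiom 5): no — 2 R 1 and 2 R 3, but not 1 R 3.
So F validates K; KB would additionally require R to be symmetric. The strongest is K.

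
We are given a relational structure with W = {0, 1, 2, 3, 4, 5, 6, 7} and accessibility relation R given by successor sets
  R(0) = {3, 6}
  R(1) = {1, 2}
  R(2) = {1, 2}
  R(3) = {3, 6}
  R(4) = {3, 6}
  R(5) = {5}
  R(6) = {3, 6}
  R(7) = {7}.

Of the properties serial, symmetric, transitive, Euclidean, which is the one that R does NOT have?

Serial: yes — every world has a successor (e.g. 0 R 3).
Symmetric: no — 0 R 3 but not 3 R 0.
Transitive: yes — every two-step R-path is closed by a direct edge.
Euclidean: yes — any two successors of a common world are R-related.
Only symmetric fails.

symmetric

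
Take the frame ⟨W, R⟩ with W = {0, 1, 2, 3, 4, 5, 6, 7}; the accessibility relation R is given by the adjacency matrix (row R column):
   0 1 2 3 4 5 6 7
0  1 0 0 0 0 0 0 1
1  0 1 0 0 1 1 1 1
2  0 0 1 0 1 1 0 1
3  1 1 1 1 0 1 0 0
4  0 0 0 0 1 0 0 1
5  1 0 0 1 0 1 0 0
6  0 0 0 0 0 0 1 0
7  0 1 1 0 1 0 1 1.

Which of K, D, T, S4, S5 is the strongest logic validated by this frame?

Serial (axiom D): yes — every world has a successor (e.g. 0 R 0).
Reflexive (axiom T): yes — every world is R-related to itself.
Transitive (axiom 4): no — 0 R 7 and 7 R 1, but not 0 R 1.
Euclidean (axiom 5): no — 1 R 4 and 1 R 5, but not 4 R 5.
So F validates K, D, T; S4 would additionally require R to be transitive. The strongest is T.

T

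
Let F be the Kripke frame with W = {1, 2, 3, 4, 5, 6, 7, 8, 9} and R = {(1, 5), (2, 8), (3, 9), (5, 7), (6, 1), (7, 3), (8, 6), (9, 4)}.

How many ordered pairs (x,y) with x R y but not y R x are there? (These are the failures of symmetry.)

8

Enumerating: (1,5), (2,8), (3,9), (5,7), (6,1), (7,3), (8,6), (9,4).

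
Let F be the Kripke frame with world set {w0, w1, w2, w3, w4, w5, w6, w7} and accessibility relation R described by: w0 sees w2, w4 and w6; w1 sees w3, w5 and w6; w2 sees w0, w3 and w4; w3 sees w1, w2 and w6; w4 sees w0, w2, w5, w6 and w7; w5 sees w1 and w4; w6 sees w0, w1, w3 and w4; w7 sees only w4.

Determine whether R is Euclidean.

Euclidean: no — w0 R w2 and w0 R w6, but not w2 R w6.

No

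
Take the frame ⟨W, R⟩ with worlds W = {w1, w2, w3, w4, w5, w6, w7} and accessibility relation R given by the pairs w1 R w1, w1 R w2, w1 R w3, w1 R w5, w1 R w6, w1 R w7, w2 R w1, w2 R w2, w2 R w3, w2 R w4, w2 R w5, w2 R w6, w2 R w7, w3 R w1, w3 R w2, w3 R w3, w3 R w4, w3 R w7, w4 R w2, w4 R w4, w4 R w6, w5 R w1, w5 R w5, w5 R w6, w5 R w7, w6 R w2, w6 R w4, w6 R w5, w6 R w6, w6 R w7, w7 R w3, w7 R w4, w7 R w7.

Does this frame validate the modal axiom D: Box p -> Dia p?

Yes

By correspondence theory, D is valid on a frame iff R is serial.
Serial: yes — every world has a successor (e.g. w1 R w1).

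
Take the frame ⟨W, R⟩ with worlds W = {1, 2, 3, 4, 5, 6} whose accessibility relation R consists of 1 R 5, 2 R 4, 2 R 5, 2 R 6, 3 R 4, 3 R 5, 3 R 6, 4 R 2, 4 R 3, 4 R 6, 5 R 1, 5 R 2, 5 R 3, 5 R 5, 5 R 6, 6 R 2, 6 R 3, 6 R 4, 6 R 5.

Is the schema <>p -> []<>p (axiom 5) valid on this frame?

No

Axiom 5 corresponds to the accessibility relation being Euclidean.
Euclidean: no — 2 R 4 and 2 R 5, but not 4 R 5.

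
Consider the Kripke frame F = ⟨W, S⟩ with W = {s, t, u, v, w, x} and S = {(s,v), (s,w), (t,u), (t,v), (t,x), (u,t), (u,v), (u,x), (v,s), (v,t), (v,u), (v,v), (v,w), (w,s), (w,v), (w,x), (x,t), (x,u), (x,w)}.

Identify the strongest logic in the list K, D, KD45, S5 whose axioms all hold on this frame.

D

Serial (axiom D): yes — every world has a successor (e.g. s S v).
Euclidean (axiom 5): no — t S v and t S x, but not v S x.
Transitive (axiom 4): no — s S v and v S t, but not s S t.
Reflexive (axiom T): no — s is not related to itself.
So F validates K, D; KD45 would additionally require S to be Euclidean and transitive. The strongest is D.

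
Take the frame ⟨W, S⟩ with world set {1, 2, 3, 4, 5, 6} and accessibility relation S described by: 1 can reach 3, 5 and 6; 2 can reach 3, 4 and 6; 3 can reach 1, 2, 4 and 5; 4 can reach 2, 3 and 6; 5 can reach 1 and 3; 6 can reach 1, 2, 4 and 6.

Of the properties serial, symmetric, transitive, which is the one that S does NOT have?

transitive

Serial: yes — every world has a successor (e.g. 1 S 3).
Symmetric: yes — every pair in S has its reverse in S.
Transitive: no — 1 S 3 and 3 S 2, but not 1 S 2.
Only transitive fails.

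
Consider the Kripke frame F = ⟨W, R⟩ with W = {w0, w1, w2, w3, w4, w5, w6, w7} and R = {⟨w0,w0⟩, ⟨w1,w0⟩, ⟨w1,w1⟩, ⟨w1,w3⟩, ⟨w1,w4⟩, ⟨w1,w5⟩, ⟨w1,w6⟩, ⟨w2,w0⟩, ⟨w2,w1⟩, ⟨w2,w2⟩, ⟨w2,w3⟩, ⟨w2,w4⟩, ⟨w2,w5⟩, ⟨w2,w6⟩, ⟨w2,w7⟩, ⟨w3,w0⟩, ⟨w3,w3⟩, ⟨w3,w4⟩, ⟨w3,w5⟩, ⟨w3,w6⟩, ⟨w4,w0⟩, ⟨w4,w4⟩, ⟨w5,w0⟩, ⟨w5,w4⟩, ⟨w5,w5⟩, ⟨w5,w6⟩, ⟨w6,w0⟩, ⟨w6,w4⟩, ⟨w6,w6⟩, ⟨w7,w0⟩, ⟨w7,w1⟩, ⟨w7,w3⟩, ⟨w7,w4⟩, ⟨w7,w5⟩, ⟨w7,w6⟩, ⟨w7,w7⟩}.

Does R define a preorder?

Reflexive: yes — every world is R-related to itself.
Transitive: yes — every two-step R-path is closed by a direct edge.
So R is a preorder.

Yes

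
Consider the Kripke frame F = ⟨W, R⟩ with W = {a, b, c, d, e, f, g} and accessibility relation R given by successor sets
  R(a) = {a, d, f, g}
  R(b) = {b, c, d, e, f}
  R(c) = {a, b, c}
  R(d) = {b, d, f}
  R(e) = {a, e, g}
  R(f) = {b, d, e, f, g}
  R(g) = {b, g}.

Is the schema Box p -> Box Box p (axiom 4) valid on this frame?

No

Axiom 4 corresponds to the accessibility relation being transitive.
Transitive: no — a R d and d R b, but not a R b.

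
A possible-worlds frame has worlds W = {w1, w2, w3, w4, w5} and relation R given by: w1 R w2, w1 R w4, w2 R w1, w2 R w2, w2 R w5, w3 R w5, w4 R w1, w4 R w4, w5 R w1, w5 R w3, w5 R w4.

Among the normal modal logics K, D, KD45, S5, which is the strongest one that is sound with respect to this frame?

Serial (axiom D): yes — every world has a successor (e.g. w1 R w2).
Euclidean (axiom 5): no — w1 R w2 and w1 R w4, but not w2 R w4.
Transitive (axiom 4): no — w1 R w2 and w2 R w5, but not w1 R w5.
Reflexive (axiom T): no — w1 is not related to itself.
So F validates K, D; KD45 would additionally require R to be Euclidean and transitive. The strongest is D.

D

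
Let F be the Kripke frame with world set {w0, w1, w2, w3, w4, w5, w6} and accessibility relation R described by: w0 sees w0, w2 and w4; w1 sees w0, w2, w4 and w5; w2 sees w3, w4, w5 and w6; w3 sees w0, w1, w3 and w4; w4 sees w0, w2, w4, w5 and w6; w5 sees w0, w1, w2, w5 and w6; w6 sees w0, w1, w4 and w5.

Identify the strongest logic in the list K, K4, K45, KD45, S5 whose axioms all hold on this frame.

Transitive (axiom 4): no — w0 R w2 and w2 R w3, but not w0 R w3.
Euclidean (axiom 5): no — w1 R w0 and w1 R w5, but not w0 R w5.
Serial (axiom D): yes — every world has a successor (e.g. w0 R w0).
Reflexive (axiom T): no — w1 is not related to itself.
So F validates K; K4 would additionally require R to be transitive. The strongest is K.

K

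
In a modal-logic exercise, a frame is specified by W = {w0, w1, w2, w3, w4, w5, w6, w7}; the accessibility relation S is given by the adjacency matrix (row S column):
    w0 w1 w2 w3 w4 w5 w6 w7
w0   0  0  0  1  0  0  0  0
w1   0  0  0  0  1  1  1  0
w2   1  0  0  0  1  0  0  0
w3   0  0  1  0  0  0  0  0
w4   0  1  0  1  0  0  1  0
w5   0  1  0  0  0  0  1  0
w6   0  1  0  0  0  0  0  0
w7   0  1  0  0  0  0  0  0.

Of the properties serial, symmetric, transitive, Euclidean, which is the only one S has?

Serial: yes — every world has a successor (e.g. w0 S w3).
Symmetric: no — w0 S w3 but not w3 S w0.
Transitive: no — w0 S w3 and w3 S w2, but not w0 S w2.
Euclidean: no — w1 S w4 and w1 S w5, but not w4 S w5.
Only serial holds.

serial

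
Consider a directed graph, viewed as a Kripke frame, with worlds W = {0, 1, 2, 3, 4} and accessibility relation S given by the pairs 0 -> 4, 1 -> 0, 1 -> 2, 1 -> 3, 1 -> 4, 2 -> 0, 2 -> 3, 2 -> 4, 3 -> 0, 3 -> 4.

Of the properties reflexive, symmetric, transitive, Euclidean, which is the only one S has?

transitive

Reflexive: no — 0 is not related to itself.
Symmetric: no — 0 S 4 but not 4 S 0.
Transitive: yes — every two-step S-path is closed by a direct edge.
Euclidean: no — 1 S 0 and 1 S 2, but not 0 S 2.
Only transitive holds.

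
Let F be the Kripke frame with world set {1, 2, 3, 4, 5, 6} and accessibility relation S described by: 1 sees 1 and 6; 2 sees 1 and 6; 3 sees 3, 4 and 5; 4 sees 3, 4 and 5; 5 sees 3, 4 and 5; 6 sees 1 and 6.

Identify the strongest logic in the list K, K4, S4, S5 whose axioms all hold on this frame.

Transitive (axiom 4): yes — every two-step S-path is closed by a direct edge.
Reflexive (axiom T): no — 2 is not related to itself.
Euclidean (axiom 5): yes — any two successors of a common world are S-related.
So F validates K, K4; S4 would additionally require S to be reflexive. The strongest is K4.

K4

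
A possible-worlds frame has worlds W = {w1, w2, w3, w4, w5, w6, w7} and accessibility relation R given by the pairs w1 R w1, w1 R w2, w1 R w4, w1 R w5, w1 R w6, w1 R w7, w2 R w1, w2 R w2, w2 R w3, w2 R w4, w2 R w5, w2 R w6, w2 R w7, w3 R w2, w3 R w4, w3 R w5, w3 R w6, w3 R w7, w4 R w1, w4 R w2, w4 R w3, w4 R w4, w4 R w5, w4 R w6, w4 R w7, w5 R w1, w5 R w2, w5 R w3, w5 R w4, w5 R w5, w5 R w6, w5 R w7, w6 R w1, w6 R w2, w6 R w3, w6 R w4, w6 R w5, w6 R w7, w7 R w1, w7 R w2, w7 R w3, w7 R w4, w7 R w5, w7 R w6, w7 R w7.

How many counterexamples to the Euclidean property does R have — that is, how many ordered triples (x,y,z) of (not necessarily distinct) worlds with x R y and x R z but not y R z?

Enumerating: (w1,w6,w6), (w2,w1,w3), (w2,w3,w1), (w2,w3,w3), (w2,w6,w6), (w3,w6,w6), (w4,w1,w3), (w4,w3,w1), (w4,w3,w3), (w4,w6,w6), (w5,w1,w3), (w5,w3,w1), … and 9 more.
Total: 21.

21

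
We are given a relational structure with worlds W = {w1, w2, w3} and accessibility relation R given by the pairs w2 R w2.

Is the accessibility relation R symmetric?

Yes

Symmetric: yes — every pair in R has its reverse in R.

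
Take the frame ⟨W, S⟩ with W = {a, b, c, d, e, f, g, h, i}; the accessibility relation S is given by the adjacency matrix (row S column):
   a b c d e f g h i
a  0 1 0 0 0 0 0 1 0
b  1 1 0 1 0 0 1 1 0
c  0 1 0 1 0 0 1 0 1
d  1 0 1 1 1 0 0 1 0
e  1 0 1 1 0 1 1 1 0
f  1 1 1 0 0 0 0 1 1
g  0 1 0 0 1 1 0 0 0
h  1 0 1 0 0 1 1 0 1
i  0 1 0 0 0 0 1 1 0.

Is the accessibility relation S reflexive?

Reflexive: no — a is not related to itself.

No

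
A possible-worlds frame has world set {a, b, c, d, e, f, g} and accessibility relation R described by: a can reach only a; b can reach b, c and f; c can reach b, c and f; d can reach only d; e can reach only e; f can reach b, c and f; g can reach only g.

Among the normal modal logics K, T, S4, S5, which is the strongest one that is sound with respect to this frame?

Reflexive (axiom T): yes — every world is R-related to itself.
Transitive (axiom 4): yes — every two-step R-path is closed by a direct edge.
Euclidean (axiom 5): yes — any two successors of a common world are R-related.
So F validates K, T, S4, S5. The strongest is S5.

S5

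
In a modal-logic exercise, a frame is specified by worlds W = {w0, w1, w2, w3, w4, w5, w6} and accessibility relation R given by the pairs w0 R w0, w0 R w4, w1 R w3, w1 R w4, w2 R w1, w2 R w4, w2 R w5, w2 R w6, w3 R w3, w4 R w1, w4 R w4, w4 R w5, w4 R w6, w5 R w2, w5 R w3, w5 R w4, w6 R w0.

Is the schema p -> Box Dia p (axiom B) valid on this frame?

By correspondence theory, B is valid on a frame iff R is symmetric.
Symmetric: no — w0 R w4 but not w4 R w0.

No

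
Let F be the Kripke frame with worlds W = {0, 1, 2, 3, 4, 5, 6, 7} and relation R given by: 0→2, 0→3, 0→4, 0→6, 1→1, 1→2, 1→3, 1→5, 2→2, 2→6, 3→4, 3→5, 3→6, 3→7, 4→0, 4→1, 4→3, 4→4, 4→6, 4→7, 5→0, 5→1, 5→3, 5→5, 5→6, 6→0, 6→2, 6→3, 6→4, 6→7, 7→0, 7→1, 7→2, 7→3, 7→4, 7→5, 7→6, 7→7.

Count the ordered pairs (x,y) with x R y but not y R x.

11

Enumerating: (0,2), (0,3), (1,2), (1,3), (4,1), (5,0), (5,6), (7,0), (7,1), (7,2), (7,5).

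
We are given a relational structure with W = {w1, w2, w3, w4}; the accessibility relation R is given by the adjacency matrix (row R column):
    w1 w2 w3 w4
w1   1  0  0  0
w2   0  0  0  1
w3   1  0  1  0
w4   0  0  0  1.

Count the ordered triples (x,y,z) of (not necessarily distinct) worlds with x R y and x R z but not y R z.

1

Enumerating: (w3,w1,w3).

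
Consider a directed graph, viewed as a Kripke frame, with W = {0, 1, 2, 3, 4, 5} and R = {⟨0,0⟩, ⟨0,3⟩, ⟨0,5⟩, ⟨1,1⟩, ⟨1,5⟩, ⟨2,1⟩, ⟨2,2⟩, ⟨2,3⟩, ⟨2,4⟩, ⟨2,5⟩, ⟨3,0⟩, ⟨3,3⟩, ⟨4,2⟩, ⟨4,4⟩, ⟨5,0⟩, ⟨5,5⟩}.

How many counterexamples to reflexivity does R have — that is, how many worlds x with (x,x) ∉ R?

0

R is reflexive; there are no such worlds.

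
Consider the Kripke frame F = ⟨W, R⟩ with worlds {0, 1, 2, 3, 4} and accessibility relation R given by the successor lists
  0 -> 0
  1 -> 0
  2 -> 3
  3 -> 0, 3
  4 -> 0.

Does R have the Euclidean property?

Euclidean: no — 3 R 0 and 3 R 3, but not 0 R 3.

No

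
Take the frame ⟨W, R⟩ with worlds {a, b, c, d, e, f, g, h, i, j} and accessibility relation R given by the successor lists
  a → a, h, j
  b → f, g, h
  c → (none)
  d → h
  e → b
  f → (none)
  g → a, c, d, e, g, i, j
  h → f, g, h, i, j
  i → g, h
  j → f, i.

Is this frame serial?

Serial: no — c has no R-successor.

No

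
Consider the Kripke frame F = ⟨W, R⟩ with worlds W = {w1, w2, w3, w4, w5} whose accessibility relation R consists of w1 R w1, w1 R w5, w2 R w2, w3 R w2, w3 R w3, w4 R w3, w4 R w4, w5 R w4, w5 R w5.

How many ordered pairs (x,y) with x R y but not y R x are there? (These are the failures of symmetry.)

Enumerating: (w1,w5), (w3,w2), (w4,w3), (w5,w4).

4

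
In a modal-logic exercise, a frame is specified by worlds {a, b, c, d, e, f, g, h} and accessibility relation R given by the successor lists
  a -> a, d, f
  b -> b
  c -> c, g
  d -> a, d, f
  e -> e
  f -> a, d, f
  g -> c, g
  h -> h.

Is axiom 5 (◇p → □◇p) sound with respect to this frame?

Yes

By correspondence theory, 5 is valid on a frame iff R is Euclidean.
Euclidean: yes — any two successors of a common world are R-related.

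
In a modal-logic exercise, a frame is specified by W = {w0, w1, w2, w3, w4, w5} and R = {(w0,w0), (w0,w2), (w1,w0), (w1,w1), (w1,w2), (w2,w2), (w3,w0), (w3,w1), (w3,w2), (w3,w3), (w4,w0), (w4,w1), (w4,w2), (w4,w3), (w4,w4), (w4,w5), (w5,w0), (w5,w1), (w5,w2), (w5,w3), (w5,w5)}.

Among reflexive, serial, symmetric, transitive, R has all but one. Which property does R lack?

Reflexive: yes — every world is R-related to itself.
Serial: yes — every world has a successor (e.g. w0 R w0).
Symmetric: no — w0 R w2 but not w2 R w0.
Transitive: yes — every two-step R-path is closed by a direct edge.
Only symmetric fails.

symmetric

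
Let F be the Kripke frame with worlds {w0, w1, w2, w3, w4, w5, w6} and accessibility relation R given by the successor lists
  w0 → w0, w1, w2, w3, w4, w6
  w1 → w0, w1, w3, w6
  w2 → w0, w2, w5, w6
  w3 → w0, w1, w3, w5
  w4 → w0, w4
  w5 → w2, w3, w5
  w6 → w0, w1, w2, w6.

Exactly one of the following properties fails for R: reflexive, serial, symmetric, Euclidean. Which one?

Euclidean

Reflexive: yes — every world is R-related to itself.
Serial: yes — every world has a successor (e.g. w0 R w0).
Symmetric: yes — every pair in R has its reverse in R.
Euclidean: no — w0 R w1 and w0 R w2, but not w1 R w2.
Only Euclidean fails.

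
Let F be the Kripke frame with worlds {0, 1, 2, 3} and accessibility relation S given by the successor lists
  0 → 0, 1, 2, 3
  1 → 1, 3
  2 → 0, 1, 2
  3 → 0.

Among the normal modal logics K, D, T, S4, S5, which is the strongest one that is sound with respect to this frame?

Serial (axiom D): yes — every world has a successor (e.g. 0 S 0).
Reflexive (axiom T): no — 3 is not related to itself.
Transitive (axiom 4): no — 1 S 3 and 3 S 0, but not 1 S 0.
Euclidean (axiom 5): no — 0 S 1 and 0 S 2, but not 1 S 2.
So F validates K, D; T would additionally require S to be reflexive. The strongest is D.

D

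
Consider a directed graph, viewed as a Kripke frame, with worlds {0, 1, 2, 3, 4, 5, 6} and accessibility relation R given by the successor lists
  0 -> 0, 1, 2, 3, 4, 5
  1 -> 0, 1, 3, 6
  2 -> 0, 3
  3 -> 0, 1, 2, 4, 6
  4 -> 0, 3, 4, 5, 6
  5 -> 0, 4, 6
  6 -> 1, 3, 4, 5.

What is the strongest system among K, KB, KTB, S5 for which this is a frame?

Symmetric (axiom B): yes — every pair in R has its reverse in R.
Reflexive (axiom T): no — 2 is not related to itself.
Euclidean (axiom 5): no — 0 R 1 and 0 R 2, but not 1 R 2.
So F validates K, KB; KTB would additionally require R to be reflexive. The strongest is KB.

KB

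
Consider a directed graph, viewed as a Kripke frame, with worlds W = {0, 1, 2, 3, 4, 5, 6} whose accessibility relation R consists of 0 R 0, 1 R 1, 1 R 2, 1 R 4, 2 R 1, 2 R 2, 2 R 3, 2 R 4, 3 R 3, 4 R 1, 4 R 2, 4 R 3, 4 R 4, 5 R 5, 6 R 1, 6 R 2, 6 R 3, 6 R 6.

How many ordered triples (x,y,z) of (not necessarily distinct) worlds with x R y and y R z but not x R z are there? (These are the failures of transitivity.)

Enumerating: (1,2,3), (1,4,3), (6,1,4), (6,2,4).

4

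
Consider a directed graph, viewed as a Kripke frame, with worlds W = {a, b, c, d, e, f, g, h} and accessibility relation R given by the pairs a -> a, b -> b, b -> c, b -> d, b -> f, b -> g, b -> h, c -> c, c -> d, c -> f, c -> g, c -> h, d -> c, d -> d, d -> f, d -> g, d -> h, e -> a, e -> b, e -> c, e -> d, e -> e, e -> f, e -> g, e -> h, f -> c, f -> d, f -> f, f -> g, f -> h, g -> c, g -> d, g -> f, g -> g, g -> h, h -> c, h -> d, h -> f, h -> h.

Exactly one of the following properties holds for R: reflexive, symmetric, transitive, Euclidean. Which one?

reflexive

Reflexive: yes — every world is R-related to itself.
Symmetric: no — b R c but not c R b.
Transitive: no — h R c and c R g, but not h R g.
Euclidean: no — b R h and b R g, but not h R g.
Only reflexive holds.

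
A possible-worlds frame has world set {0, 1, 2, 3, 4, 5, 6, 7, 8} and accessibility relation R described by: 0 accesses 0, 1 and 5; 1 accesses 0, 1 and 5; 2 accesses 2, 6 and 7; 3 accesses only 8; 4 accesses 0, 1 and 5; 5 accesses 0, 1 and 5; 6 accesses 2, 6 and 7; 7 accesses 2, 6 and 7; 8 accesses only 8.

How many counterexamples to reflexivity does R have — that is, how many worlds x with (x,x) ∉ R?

Enumerating: 3, 4.

2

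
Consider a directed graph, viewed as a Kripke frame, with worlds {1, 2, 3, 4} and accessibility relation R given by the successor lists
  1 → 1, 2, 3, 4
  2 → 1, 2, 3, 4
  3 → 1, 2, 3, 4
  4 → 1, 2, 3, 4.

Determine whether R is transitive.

Yes

Transitive: yes — every two-step R-path is closed by a direct edge.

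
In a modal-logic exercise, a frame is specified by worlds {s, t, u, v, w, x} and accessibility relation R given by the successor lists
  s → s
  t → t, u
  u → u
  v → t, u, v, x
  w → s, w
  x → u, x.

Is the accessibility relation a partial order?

Reflexive: yes — every world is R-related to itself.
Transitive: yes — every two-step R-path is closed by a direct edge.
Antisymmetric: yes — no distinct pair is related both ways.
So R is a partial order.

Yes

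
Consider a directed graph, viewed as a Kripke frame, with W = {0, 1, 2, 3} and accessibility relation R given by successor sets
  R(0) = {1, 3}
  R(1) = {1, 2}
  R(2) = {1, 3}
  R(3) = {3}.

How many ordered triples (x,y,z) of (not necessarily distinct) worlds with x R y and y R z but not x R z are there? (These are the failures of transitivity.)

Enumerating: (0,1,2), (1,2,3), (2,1,2).

3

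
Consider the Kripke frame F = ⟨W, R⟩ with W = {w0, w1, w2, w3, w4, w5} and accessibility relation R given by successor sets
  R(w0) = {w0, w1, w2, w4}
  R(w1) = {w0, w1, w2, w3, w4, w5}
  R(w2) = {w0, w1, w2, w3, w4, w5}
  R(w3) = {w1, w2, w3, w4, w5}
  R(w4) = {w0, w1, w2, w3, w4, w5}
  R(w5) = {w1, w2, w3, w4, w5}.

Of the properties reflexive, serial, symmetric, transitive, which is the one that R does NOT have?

Reflexive: yes — every world is R-related to itself.
Serial: yes — every world has a successor (e.g. w0 R w0).
Symmetric: yes — every pair in R has its reverse in R.
Transitive: no — w0 R w1 and w1 R w3, but not w0 R w3.
Only transitive fails.

transitive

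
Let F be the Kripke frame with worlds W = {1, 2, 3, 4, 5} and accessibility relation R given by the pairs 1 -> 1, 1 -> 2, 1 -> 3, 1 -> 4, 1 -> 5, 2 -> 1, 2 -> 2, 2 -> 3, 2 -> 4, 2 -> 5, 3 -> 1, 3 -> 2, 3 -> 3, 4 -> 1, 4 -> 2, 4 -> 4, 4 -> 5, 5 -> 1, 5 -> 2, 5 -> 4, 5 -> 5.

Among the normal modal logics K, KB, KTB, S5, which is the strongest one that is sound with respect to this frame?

KTB

Symmetric (axiom B): yes — every pair in R has its reverse in R.
Reflexive (axiom T): yes — every world is R-related to itself.
Euclidean (axiom 5): no — 1 R 3 and 1 R 4, but not 3 R 4.
So F validates K, KB, KTB; S5 would additionally require R to be Euclidean. The strongest is KTB.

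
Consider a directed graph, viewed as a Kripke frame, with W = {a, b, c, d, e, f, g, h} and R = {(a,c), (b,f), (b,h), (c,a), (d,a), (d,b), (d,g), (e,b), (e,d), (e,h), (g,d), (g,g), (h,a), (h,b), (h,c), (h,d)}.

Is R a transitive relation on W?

No

Transitive: no — b R h and h R a, but not b R a.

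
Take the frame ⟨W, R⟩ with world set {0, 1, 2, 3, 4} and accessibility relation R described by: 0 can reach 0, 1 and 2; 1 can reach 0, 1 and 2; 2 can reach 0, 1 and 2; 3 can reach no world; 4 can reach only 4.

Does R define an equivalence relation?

No

Reflexive: no — 3 is not related to itself.
Symmetric: yes — every pair in R has its reverse in R.
Transitive: yes — every two-step R-path is closed by a direct edge.
So R is not an equivalence relation.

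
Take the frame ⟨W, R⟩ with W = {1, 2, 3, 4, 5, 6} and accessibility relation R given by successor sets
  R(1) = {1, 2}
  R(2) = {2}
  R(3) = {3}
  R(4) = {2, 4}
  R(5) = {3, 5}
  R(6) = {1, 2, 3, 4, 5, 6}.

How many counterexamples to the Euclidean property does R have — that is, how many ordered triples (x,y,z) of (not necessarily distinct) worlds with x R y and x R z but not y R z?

Enumerating: (1,2,1), (4,2,4), (5,3,5), (6,1,3), (6,1,4), (6,1,5), (6,1,6), (6,2,1), (6,2,3), (6,2,4), (6,2,5), (6,2,6), … and 13 more.
Total: 25.

25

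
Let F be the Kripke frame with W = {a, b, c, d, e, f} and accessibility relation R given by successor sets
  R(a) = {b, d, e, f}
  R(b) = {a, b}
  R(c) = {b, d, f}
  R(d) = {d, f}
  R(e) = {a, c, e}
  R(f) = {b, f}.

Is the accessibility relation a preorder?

Reflexive: no — a is not related to itself.
Transitive: no — a R e and e R c, but not a R c.
So R is not a preorder.

No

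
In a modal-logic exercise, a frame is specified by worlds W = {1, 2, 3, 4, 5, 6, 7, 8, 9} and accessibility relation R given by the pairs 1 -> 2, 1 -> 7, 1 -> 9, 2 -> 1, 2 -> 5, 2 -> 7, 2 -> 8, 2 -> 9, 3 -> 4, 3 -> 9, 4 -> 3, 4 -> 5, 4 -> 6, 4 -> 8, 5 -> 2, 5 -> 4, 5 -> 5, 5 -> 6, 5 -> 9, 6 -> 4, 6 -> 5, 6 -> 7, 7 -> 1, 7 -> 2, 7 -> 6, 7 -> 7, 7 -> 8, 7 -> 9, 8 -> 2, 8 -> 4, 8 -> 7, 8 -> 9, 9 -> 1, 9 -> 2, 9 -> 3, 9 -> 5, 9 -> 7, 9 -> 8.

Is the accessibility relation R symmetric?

Yes

Symmetric: yes — every pair in R has its reverse in R.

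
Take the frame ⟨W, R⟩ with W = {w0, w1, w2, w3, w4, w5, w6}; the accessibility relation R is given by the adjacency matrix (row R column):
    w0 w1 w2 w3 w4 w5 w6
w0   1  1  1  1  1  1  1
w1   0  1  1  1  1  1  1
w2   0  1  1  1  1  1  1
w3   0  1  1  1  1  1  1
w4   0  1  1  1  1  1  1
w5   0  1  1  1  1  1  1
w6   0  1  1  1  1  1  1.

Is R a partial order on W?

Reflexive: yes — every world is R-related to itself.
Transitive: yes — every two-step R-path is closed by a direct edge.
Antisymmetric: no — w1 R w2 and w2 R w1 with w1 ≠ w2.
So R is not a partial order.

No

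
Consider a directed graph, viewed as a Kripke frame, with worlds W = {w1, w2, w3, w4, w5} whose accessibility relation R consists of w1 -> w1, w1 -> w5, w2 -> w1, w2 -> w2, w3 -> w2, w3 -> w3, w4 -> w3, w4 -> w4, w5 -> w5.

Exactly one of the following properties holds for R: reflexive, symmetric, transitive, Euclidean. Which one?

reflexive

Reflexive: yes — every world is R-related to itself.
Symmetric: no — w1 R w5 but not w5 R w1.
Transitive: no — w2 R w1 and w1 R w5, but not w2 R w5.
Euclidean: no — w1 R w5 and w1 R w1, but not w5 R w1.
Only reflexive holds.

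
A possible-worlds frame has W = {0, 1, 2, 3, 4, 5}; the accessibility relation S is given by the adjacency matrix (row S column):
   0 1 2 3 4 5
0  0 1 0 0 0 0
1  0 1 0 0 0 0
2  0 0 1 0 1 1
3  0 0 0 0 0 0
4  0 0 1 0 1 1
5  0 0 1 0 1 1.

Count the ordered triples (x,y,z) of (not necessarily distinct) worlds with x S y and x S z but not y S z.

S is Euclidean; there are no such tuples.

0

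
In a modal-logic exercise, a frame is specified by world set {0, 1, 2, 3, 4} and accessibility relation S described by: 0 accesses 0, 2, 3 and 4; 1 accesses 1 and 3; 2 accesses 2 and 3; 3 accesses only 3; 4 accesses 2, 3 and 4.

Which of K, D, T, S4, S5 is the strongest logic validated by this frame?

S4

Serial (axiom D): yes — every world has a successor (e.g. 0 S 0).
Reflexive (axiom T): yes — every world is S-related to itself.
Transitive (axiom 4): yes — every two-step S-path is closed by a direct edge.
Euclidean (axiom 5): no — 0 S 2 and 0 S 4, but not 2 S 4.
So F validates K, D, T, S4; S5 would additionally require S to be Euclidean. The strongest is S4.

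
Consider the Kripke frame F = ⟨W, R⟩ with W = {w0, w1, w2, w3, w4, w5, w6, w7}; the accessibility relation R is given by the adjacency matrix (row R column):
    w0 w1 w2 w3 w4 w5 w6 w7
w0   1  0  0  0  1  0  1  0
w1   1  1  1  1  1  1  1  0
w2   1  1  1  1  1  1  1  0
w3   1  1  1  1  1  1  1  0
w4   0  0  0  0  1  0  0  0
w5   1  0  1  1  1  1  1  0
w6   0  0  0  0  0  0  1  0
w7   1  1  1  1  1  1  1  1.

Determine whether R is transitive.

Transitive: no — w5 R w2 and w2 R w1, but not w5 R w1.

No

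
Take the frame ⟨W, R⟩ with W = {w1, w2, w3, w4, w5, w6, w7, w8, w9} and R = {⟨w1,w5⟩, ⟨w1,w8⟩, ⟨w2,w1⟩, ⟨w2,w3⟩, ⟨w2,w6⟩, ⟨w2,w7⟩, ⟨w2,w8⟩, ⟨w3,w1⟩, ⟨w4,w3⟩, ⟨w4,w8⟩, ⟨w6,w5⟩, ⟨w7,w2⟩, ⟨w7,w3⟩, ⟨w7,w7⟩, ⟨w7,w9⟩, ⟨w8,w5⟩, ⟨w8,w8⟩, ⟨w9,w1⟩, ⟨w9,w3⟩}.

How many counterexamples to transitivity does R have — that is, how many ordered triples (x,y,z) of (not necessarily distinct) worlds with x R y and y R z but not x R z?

16

Enumerating: (w2,w1,w5), (w2,w6,w5), (w2,w7,w2), (w2,w7,w9), (w2,w8,w5), (w3,w1,w5), (w3,w1,w8), (w4,w3,w1), (w4,w8,w5), (w7,w2,w1), (w7,w2,w6), (w7,w2,w8), (w7,w3,w1), (w7,w9,w1), (w9,w1,w5), (w9,w1,w8).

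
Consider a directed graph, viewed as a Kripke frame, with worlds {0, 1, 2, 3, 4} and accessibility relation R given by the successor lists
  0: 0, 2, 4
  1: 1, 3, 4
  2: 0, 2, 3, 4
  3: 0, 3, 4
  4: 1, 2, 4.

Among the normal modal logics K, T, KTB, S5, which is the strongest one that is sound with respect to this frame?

Reflexive (axiom T): yes — every world is R-related to itself.
Symmetric (axiom B): no — 0 R 4 but not 4 R 0.
Euclidean (axiom 5): no — 1 R 4 and 1 R 3, but not 4 R 3.
So F validates K, T; KTB would additionally require R to be symmetric. The strongest is T.

T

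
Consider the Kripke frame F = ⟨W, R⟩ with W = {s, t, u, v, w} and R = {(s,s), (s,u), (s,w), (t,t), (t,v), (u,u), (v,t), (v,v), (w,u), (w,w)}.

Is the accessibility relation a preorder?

Reflexive: yes — every world is R-related to itself.
Transitive: yes — every two-step R-path is closed by a direct edge.
So R is a preorder.

Yes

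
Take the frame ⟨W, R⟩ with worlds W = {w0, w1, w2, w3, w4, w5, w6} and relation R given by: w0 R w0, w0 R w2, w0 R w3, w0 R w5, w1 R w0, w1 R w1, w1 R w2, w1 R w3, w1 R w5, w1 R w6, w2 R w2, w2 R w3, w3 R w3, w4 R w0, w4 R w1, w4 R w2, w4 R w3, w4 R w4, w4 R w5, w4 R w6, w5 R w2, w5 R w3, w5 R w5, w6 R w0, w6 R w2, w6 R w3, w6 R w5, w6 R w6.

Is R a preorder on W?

Yes

Reflexive: yes — every world is R-related to itself.
Transitive: yes — every two-step R-path is closed by a direct edge.
So R is a preorder.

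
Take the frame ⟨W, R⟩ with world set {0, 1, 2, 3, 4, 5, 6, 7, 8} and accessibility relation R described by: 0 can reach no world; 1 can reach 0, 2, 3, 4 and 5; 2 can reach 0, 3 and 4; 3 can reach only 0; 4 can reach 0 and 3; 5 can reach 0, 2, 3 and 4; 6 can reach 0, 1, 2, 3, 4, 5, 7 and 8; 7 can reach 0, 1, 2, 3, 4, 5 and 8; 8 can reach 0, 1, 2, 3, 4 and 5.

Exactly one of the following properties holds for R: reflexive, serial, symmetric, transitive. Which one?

Reflexive: no — 0 is not related to itself.
Serial: no — 0 has no R-successor.
Symmetric: no — 1 R 0 but not 0 R 1.
Transitive: yes — every two-step R-path is closed by a direct edge.
Only transitive holds.

transitive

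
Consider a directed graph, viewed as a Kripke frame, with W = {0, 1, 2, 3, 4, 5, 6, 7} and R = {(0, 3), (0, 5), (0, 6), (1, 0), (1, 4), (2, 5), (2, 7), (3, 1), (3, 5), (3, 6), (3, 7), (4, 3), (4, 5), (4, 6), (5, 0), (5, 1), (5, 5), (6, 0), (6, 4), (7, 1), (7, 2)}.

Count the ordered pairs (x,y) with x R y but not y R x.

Enumerating: (0,3), (1,0), (1,4), (2,5), (3,1), (3,5), (3,6), (3,7), (4,3), (4,5), (5,1), (7,1).

12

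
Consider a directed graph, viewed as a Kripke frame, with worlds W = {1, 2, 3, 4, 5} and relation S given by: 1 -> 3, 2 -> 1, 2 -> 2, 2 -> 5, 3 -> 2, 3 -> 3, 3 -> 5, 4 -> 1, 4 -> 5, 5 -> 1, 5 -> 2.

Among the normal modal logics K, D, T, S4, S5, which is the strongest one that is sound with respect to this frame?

Serial (axiom D): yes — every world has a successor (e.g. 1 S 3).
Reflexive (axiom T): no — 1 is not related to itself.
Transitive (axiom 4): no — 1 S 3 and 3 S 2, but not 1 S 2.
Euclidean (axiom 5): no — 2 S 1 and 2 S 5, but not 1 S 5.
So F validates K, D; T would additionally require S to be reflexive. The strongest is D.

D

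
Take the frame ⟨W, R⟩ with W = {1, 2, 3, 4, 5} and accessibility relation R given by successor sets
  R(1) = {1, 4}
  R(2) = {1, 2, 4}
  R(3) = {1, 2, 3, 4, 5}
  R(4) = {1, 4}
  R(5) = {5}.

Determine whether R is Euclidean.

No

Euclidean: no — 3 R 1 and 3 R 2, but not 1 R 2.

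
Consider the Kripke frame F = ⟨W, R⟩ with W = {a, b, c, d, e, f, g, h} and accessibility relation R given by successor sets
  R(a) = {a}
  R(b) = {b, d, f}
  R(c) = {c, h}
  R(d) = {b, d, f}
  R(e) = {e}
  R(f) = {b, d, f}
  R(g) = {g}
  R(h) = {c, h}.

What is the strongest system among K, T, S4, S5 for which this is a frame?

S5

Reflexive (axiom T): yes — every world is R-related to itself.
Transitive (axiom 4): yes — every two-step R-path is closed by a direct edge.
Euclidean (axiom 5): yes — any two successors of a common world are R-related.
So F validates K, T, S4, S5. The strongest is S5.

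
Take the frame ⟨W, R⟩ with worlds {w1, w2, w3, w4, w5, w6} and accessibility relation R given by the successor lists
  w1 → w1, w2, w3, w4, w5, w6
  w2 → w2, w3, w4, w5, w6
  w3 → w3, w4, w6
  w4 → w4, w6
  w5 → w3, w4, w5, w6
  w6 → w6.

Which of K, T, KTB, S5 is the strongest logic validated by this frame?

T

Reflexive (axiom T): yes — every world is R-related to itself.
Symmetric (axiom B): no — w1 R w2 but not w2 R w1.
Euclidean (axiom 5): no — w1 R w3 and w1 R w2, but not w3 R w2.
So F validates K, T; KTB would additionally require R to be symmetric. The strongest is T.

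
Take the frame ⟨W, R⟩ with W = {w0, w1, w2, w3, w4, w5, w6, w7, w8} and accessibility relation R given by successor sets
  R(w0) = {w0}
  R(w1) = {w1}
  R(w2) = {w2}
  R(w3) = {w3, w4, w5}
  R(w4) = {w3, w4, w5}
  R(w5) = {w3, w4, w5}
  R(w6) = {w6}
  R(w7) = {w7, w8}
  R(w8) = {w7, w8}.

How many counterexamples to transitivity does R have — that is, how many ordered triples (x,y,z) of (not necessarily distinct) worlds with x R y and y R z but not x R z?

0

R is transitive; there are no such tuples.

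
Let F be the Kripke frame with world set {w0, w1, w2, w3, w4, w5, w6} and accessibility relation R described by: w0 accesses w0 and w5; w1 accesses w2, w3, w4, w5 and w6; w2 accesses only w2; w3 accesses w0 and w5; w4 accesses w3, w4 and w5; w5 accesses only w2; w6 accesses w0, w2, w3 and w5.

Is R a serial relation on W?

Serial: yes — every world has a successor (e.g. w0 R w0).

Yes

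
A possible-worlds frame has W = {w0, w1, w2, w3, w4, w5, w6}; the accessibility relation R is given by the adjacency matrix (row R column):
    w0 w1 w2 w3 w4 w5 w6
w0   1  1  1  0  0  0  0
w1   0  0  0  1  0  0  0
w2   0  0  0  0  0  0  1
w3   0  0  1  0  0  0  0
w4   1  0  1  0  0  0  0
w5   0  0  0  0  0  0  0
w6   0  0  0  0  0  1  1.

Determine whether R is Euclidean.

Euclidean: no — w0 R w1 and w0 R w2, but not w1 R w2.

No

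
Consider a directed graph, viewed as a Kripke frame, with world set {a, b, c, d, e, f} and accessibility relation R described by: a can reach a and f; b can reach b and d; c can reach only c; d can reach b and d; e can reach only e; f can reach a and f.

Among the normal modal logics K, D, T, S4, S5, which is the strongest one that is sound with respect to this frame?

S5

Serial (axiom D): yes — every world has a successor (e.g. a R a).
Reflexive (axiom T): yes — every world is R-related to itself.
Transitive (axiom 4): yes — every two-step R-path is closed by a direct edge.
Euclidean (axiom 5): yes — any two successors of a common world are R-related.
So F validates K, D, T, S4, S5. The strongest is S5.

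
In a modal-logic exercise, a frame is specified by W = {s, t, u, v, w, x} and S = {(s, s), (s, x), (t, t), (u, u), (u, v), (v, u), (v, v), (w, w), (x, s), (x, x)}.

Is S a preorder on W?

Yes

Reflexive: yes — every world is S-related to itself.
Transitive: yes — every two-step S-path is closed by a direct edge.
So S is a preorder.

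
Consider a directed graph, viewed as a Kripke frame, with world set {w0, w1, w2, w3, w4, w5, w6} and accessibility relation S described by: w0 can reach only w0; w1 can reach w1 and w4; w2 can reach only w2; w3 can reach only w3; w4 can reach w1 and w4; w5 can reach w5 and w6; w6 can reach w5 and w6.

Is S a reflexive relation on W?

Yes

Reflexive: yes — every world is S-related to itself.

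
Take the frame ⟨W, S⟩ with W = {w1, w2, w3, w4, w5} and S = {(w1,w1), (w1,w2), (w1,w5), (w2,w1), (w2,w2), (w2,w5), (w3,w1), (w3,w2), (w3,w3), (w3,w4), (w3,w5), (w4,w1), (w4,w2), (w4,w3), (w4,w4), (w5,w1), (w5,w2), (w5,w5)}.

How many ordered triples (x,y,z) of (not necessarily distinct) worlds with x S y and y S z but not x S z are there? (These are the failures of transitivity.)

Enumerating: (w4,w1,w5), (w4,w2,w5), (w4,w3,w5).

3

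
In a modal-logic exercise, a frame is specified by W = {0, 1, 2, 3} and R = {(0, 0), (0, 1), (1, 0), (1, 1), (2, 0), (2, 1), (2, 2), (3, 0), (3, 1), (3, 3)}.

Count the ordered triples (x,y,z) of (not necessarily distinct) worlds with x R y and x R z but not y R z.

4

Enumerating: (2,0,2), (2,1,2), (3,0,3), (3,1,3).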